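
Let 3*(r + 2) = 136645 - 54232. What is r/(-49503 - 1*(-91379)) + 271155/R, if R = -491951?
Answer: 2158515239/20600940076 ≈ 0.10478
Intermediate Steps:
r = 27469 (r = -2 + (136645 - 54232)/3 = -2 + (⅓)*82413 = -2 + 27471 = 27469)
r/(-49503 - 1*(-91379)) + 271155/R = 27469/(-49503 - 1*(-91379)) + 271155/(-491951) = 27469/(-49503 + 91379) + 271155*(-1/491951) = 27469/41876 - 271155/491951 = 2158515239/20600940076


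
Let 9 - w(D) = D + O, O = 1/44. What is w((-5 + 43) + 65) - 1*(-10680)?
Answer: 465783/44 ≈ 10586.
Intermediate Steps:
O = 1/44 ≈ 0.022727
w(D) = 395/44 - D (w(D) = 9 - (D + 1/44) = 9 - (1/44 + D) = 9 + (-1/44 - D) = 395/44 - D)
w((-5 + 43) + 65) - 1*(-10680) = (395/44 - ((-5 + 43) + 65)) - 1*(-10680) = (395/44 - (38 + 65)) + 10680 = (395/44 - 1*103) + 10680 = (395/44 - 103) + 10680 = -4137/44 + 10680 = 465783/44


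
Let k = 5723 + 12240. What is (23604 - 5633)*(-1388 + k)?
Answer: 297869325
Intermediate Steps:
k = 17963
(23604 - 5633)*(-1388 + k) = (23604 - 5633)*(-1388 + 17963) = 17971*16575 = 297869325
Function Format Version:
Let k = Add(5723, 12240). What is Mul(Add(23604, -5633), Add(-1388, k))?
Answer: 297869325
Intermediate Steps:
k = 17963
Mul(Add(23604, -5633), Add(-1388, k)) = Mul(Add(23604, -5633), Add(-1388, 17963)) = Mul(17971, 16575) = 297869325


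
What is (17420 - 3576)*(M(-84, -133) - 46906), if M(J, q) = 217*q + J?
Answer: -1050081244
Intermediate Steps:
M(J, q) = J + 217*q
(17420 - 3576)*(M(-84, -133) - 46906) = (17420 - 3576)*((-84 + 217*(-133)) - 46906) = 13844*((-84 - 28861) - 46906) = 13844*(-28945 - 46906) = 13844*(-75851) = -1050081244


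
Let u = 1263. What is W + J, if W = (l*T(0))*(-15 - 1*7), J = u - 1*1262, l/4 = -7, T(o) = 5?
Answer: 3081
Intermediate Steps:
l = -28 (l = 4*(-7) = -28)
J = 1 (J = 1263 - 1*1262 = 1263 - 1262 = 1)
W = 3080 (W = (-28*5)*(-15 - 1*7) = -140*(-15 - 7) = -140*(-22) = 3080)
W + J = 3080 + 1 = 3081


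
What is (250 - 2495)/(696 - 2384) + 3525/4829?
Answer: 16791305/8151352 ≈ 2.0599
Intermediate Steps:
(250 - 2495)/(696 - 2384) + 3525/4829 = -2245/(-1688) + 3525*(1/4829) = -2245*(-1/1688) + 3525/4829 = 2245/1688 + 3525/4829 = 16791305/8151352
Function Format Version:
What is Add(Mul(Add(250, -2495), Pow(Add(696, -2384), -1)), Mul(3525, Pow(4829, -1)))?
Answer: Rational(16791305, 8151352) ≈ 2.0599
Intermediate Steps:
Add(Mul(Add(250, -2495), Pow(Add(696, -2384), -1)), Mul(3525, Pow(4829, -1))) = Add(Mul(-2245, Pow(-1688, -1)), Mul(3525, Rational(1, 4829))) = Add(Mul(-2245, Rational(-1, 1688)), Rational(3525, 4829)) = Add(Rational(2245, 1688), Rational(3525, 4829)) = Rational(16791305, 8151352)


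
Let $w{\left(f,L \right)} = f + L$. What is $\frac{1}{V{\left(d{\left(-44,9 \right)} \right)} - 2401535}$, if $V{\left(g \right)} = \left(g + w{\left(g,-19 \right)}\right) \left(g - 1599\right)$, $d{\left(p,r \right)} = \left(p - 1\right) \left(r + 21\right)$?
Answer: $\frac{1}{5616796} \approx 1.7804 \cdot 10^{-7}$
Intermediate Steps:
$d{\left(p,r \right)} = \left(-1 + p\right) \left(21 + r\right)$
$w{\left(f,L \right)} = L + f$
$V{\left(g \right)} = \left(-1599 + g\right) \left(-19 + 2 g\right)$ ($V{\left(g \right)} = \left(g + \left(-19 + g\right)\right) \left(g - 1599\right) = \left(-19 + 2 g\right) \left(-1599 + g\right) = \left(-1599 + g\right) \left(-19 + 2 g\right)$)
$\frac{1}{V{\left(d{\left(-44,9 \right)} \right)} - 2401535} = \frac{1}{\left(30381 - 3217 \left(-21 - 9 + 21 \left(-44\right) - 396\right) + 2 \left(-21 - 9 + 21 \left(-44\right) - 396\right)^{2}\right) - 2401535} = \frac{1}{\left(30381 - 3217 \left(-21 - 9 - 924 - 396\right) + 2 \left(-21 - 9 - 924 - 396\right)^{2}\right) - 2401535} = \frac{1}{\left(30381 - -4342950 + 2 \left(-1350\right)^{2}\right) - 2401535} = \frac{1}{\left(30381 + 4342950 + 2 \cdot 1822500\right) - 2401535} = \frac{1}{\left(30381 + 4342950 + 3645000\right) - 2401535} = \frac{1}{8018331 - 2401535} = \frac{1}{5616796}$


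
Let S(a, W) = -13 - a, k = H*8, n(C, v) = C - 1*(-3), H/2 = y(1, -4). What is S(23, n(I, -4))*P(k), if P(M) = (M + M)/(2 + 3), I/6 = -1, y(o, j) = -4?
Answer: 4608/5 ≈ 921.60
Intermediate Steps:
H = -8 (H = 2*(-4) = -8)
I = -6 (I = 6*(-1) = -6)
n(C, v) = 3 + C (n(C, v) = C + 3 = 3 + C)
k = -64 (k = -8*8 = -64)
P(M) = 2*M/5 (P(M) = (2*M)/5 = (2*M)*(1/5) = 2*M/5)
S(23, n(I, -4))*P(k) = (-13 - 1*23)*((2/5)*(-64)) = (-13 - 23)*(-128/5) = -36*(-128/5) = 4608/5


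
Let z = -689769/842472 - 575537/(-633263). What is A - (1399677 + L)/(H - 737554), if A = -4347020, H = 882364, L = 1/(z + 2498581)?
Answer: -93235582111159408659944417053/21448112684566578608970 ≈ -4.3470e+6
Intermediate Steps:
z = 5340957913/59278482904 (z = -689769*1/842472 - 575537*(-1/633263) = -76641/93608 + 575537/633263 = 5340957913/59278482904 ≈ 0.090099)
L = 59278482904/148112096433717137 (L = 1/(5340957913/59278482904 + 2498581) = 1/(148112096433717137/59278482904) = 59278482904/148112096433717137 ≈ 4.0023e-7)
A - (1399677 + L)/(H - 737554) = -4347020 - (1399677 + 59278482904/148112096433717137)/(882364 - 737554) = -4347020 - 207309094800115179647653/(148112096433717137*144810) = -4347020 - 1*207309094800115179647653/21448112684566578608970 = -4347020 - 207309094800115179647653/21448112684566578608970 = -93235582111159408659944417053/21448112684566578608970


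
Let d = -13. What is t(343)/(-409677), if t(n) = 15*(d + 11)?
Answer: 10/136559 ≈ 7.3228e-5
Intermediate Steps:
t(n) = -30 (t(n) = 15*(-13 + 11) = 15*(-2) = -30)
t(343)/(-409677) = -30/(-409677) = -30*(-1/409677) = 10/136559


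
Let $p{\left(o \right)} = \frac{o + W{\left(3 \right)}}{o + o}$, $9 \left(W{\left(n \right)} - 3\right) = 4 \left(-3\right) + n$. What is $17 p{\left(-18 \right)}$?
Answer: $\frac{68}{9} \approx 7.5556$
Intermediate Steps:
$W{\left(n \right)} = \frac{5}{3} + \frac{n}{9}$ ($W{\left(n \right)} = 3 + \frac{4 \left(-3\right) + n}{9} = 3 + \frac{-12 + n}{9} = 3 + \left(- \frac{4}{3} + \frac{n}{9}\right) = \frac{5}{3} + \frac{n}{9}$)
$p{\left(o \right)} = \frac{2 + o}{2 o}$ ($p{\left(o \right)} = \frac{o + \left(\frac{5}{3} + \frac{1}{9} \cdot 3\right)}{o + o} = \frac{o + \left(\frac{5}{3} + \frac{1}{3}\right)}{2 o} = \left(o + 2\right) \frac{1}{2 o} = \left(2 + o\right) \frac{1}{2 o} = \frac{2 + o}{2 o}$)
$17 p{\left(-18 \right)} = 17 \frac{2 - 18}{2 \left(-18\right)} = 17 \cdot \frac{1}{2} \left(- \frac{1}{18}\right) \left(-16\right) = 17 \cdot \frac{4}{9} = \frac{68}{9}$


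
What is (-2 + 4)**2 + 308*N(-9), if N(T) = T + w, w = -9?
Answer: -5540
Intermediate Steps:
N(T) = -9 + T (N(T) = T - 9 = -9 + T)
(-2 + 4)**2 + 308*N(-9) = (-2 + 4)**2 + 308*(-9 - 9) = 2**2 + 308*(-18) = 4 - 5544 = -5540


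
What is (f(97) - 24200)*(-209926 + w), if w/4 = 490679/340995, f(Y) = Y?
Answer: 1725335008322362/340995 ≈ 5.0597e+9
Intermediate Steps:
w = 1962716/340995 (w = 4*(490679/340995) = 1962716/340995 ≈ 5.7559)
(f(97) - 24200)*(-209926 + w) = (97 - 24200)*(-209926 + 1962716/340995) = -24103*(-71581753654/340995) = 1725335008322362/340995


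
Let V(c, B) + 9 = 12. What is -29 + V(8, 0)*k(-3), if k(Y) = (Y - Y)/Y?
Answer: -29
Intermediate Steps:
k(Y) = 0 (k(Y) = 0/Y = 0)
V(c, B) = 3 (V(c, B) = -9 + 12 = 3)
-29 + V(8, 0)*k(-3) = -29 + 3*0 = -29 + 0 = -29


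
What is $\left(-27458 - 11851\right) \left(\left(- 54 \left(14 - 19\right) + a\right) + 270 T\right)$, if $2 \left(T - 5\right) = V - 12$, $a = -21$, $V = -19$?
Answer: $101653074$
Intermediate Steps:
$T = - \frac{21}{2}$ ($T = 5 + \frac{-19 - 12}{2} = 5 + \frac{1}{2} \left(-31\right) = 5 - \frac{31}{2} = - \frac{21}{2} \approx -10.5$)
$\left(-27458 - 11851\right) \left(\left(- 54 \left(14 - 19\right) + a\right) + 270 T\right) = \left(-27458 - 11851\right) \left(\left(- 54 \left(14 - 19\right) - 21\right) + 270 \left(- \frac{21}{2}\right)\right) = - 39309 \left(\left(\left(-54\right) \left(-5\right) - 21\right) - 2835\right) = - 39309 \left(\left(270 - 21\right) - 2835\right) = - 39309 \left(249 - 2835\right) = \left(-39309\right) \left(-2586\right) = 101653074$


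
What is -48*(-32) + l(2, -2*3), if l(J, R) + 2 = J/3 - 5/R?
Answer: 3071/2 ≈ 1535.5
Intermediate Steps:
l(J, R) = -2 - 5/R + J/3 (l(J, R) = -2 + (J/3 - 5/R) = -2 + (-5/R + J/3) = -2 - 5/R + J/3)
-48*(-32) + l(2, -2*3) = -48*(-32) + (-2 - 5/((-2*3)) + (1/3)*2) = 1536 + (-2 - 5/(-6) + 2/3) = 1536 + (-2 - 5*(-1/6) + 2/3) = 1536 + (-2 + 5/6 + 2/3) = 1536 - 1/2 = 3071/2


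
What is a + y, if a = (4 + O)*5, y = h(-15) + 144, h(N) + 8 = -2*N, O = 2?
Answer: 196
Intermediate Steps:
h(N) = -8 - 2*N
y = 166 (y = (-8 - 2*(-15)) + 144 = (-8 + 30) + 144 = 22 + 144 = 166)
a = 30 (a = (4 + 2)*5 = 6*5 = 30)
a + y = 30 + 166 = 196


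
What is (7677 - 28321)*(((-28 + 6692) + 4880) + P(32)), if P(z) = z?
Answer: -238974944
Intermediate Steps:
(7677 - 28321)*(((-28 + 6692) + 4880) + P(32)) = (7677 - 28321)*(((-28 + 6692) + 4880) + 32) = -20644*((6664 + 4880) + 32) = -20644*(11544 + 32) = -20644*11576 = -238974944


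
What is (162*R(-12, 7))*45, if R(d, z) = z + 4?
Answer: 80190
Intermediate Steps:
R(d, z) = 4 + z
(162*R(-12, 7))*45 = (162*(4 + 7))*45 = (162*11)*45 = 1782*45 = 80190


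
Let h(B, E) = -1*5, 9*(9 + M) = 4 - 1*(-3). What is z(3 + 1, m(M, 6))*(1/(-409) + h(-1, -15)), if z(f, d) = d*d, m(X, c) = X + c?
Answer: -272800/11043 ≈ -24.703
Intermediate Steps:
M = -74/9 (M = -9 + (4 - 1*(-3))/9 = -9 + (4 + 3)/9 = -9 + (⅑)*7 = -9 + 7/9 = -74/9 ≈ -8.2222)
h(B, E) = -5
z(f, d) = d²
z(3 + 1, m(M, 6))*(1/(-409) + h(-1, -15)) = (-74/9 + 6)²*(1/(-409) - 5) = (-20/9)²*(-1/409 - 5) = (400/81)*(-2046/409) = -272800/11043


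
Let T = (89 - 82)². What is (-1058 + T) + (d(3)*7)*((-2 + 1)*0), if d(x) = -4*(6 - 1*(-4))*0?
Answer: -1009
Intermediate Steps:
d(x) = 0 (d(x) = -4*(6 + 4)*0 = -4*10*0 = -40*0 = 0)
T = 49 (T = 7² = 49)
(-1058 + T) + (d(3)*7)*((-2 + 1)*0) = (-1058 + 49) + (0*7)*((-2 + 1)*0) = -1009 + 0*(-1*0) = -1009 + 0*0 = -1009 + 0 = -1009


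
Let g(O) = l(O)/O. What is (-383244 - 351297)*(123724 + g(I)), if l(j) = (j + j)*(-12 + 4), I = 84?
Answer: -90868598028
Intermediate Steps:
l(j) = -16*j (l(j) = (2*j)*(-8) = -16*j)
g(O) = -16 (g(O) = (-16*O)/O = -16)
(-383244 - 351297)*(123724 + g(I)) = (-383244 - 351297)*(123724 - 16) = -734541*123708 = -90868598028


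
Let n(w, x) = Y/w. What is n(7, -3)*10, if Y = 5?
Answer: 50/7 ≈ 7.1429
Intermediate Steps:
n(w, x) = 5/w
n(7, -3)*10 = (5/7)*10 = 50/7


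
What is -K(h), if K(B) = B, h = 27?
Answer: -27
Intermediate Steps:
-K(h) = -1*27 = -27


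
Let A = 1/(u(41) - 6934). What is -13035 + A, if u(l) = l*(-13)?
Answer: -97332346/7467 ≈ -13035.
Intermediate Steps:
u(l) = -13*l
A = -1/7467 (A = 1/(-13*41 - 6934) = 1/(-533 - 6934) = 1/(-7467) = -1/7467 ≈ -0.00013392)
-13035 + A = -13035 - 1/7467 = -97332346/7467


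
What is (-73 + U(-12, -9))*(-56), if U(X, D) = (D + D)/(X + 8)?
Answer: 3836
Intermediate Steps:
U(X, D) = 2*D/(8 + X) (U(X, D) = (2*D)/(8 + X) = 2*D/(8 + X))
(-73 + U(-12, -9))*(-56) = (-73 + 2*(-9)/(8 - 12))*(-56) = (-73 + 2*(-9)/(-4))*(-56) = (-73 + 2*(-9)*(-¼))*(-56) = (-73 + 9/2)*(-56) = -137/2*(-56) = 3836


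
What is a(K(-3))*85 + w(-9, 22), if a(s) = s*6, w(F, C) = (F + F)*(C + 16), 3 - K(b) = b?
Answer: 2376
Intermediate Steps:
K(b) = 3 - b
w(F, C) = 2*F*(16 + C) (w(F, C) = (2*F)*(16 + C) = 2*F*(16 + C))
a(s) = 6*s
a(K(-3))*85 + w(-9, 22) = (6*(3 - 1*(-3)))*85 + 2*(-9)*(16 + 22) = (6*(3 + 3))*85 + 2*(-9)*38 = (6*6)*85 - 684 = 36*85 - 684 = 3060 - 684 = 2376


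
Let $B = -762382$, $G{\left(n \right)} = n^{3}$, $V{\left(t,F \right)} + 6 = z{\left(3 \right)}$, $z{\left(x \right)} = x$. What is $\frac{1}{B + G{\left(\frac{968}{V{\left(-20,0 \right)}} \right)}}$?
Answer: $- \frac{27}{927623546} \approx -2.9107 \cdot 10^{-8}$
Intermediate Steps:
$V{\left(t,F \right)} = -3$ ($V{\left(t,F \right)} = -6 + 3 = -3$)
$\frac{1}{B + G{\left(\frac{968}{V{\left(-20,0 \right)}} \right)}} = \frac{1}{-762382 + \left(\frac{968}{-3}\right)^{3}} = \frac{1}{-762382 + \left(968 \left(- \frac{1}{3}\right)\right)^{3}} = \frac{1}{-762382 + \left(- \frac{968}{3}\right)^{3}} = \frac{1}{-762382 - \frac{907039232}{27}} = \frac{1}{- \frac{927623546}{27}} = - \frac{27}{927623546}$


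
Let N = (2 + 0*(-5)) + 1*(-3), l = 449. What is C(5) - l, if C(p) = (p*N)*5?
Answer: -474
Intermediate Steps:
N = -1 (N = (2 + 0) - 3 = 2 - 3 = -1)
C(p) = -5*p (C(p) = (p*(-1))*5 = -p*5 = -5*p)
C(5) - l = -5*5 - 1*449 = -25 - 449 = -474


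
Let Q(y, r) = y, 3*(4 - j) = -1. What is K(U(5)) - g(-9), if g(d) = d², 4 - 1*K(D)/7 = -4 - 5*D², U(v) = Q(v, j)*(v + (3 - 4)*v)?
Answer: -25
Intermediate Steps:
j = 13/3 (j = 4 - ⅓*(-1) = 4 + ⅓ = 13/3 ≈ 4.3333)
U(v) = 0 (U(v) = v*(v + (3 - 4)*v) = v*(v - v) = v*0 = 0)
K(D) = 56 + 35*D² (K(D) = 28 - 7*(-4 - 5*D²) = 28 + (28 + 35*D²) = 56 + 35*D²)
K(U(5)) - g(-9) = (56 + 35*0²) - 1*(-9)² = (56 + 35*0) - 1*81 = (56 + 0) - 81 = 56 - 81 = -25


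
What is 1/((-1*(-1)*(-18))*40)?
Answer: -1/720 ≈ -0.0013889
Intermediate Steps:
1/((-1*(-1)*(-18))*40) = 1/((1*(-18))*40) = 1/(-18*40) = 1/(-720) = -1/720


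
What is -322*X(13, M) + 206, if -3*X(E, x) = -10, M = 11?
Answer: -2602/3 ≈ -867.33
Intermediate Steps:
X(E, x) = 10/3 (X(E, x) = -1/3*(-10) = 10/3)
-322*X(13, M) + 206 = -322*10/3 + 206 = -3220/3 + 206 = -2602/3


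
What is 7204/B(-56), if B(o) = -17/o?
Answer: 403424/17 ≈ 23731.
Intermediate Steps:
7204/B(-56) = 7204/((-17/(-56))) = 7204/((-17*(-1/56))) = 7204/(17/56) = 7204*(56/17) = 403424/17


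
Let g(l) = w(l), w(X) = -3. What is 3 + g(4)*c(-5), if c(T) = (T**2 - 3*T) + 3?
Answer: -126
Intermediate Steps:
g(l) = -3
c(T) = 3 + T**2 - 3*T
3 + g(4)*c(-5) = 3 - 3*(3 + (-5)**2 - 3*(-5)) = 3 - 3*(3 + 25 + 15) = 3 - 3*43 = 3 - 129 = -126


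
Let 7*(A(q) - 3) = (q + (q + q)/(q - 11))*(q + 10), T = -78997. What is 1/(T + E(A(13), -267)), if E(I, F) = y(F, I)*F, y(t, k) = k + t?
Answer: -7/219229 ≈ -3.1930e-5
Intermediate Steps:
A(q) = 3 + (10 + q)*(q + 2*q/(-11 + q))/7 (A(q) = 3 + ((q + (q + q)/(q - 11))*(q + 10))/7 = 3 + ((q + (2*q)/(-11 + q))*(10 + q))/7 = 3 + ((q + 2*q/(-11 + q))*(10 + q))/7 = 3 + ((10 + q)*(q + 2*q/(-11 + q)))/7 = 3 + (10 + q)*(q + 2*q/(-11 + q))/7)
E(I, F) = F*(F + I) (E(I, F) = (I + F)*F = (F + I)*F = F*(F + I))
1/(T + E(A(13), -267)) = 1/(-78997 - 267*(-267 + (-231 + 13**2 + 13**3 - 69*13)/(7*(-11 + 13)))) = 1/(-78997 - 267*(-267 + (1/7)*(-231 + 169 + 2197 - 897)/2)) = 1/(-78997 - 267*(-267 + (1/7)*(1/2)*1238)) = 1/(-78997 - 267*(-267 + 619/7)) = 1/(-78997 - 267*(-1250/7)) = 1/(-78997 + 333750/7) = 1/(-219229/7) = -7/219229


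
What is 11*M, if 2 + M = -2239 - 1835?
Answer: -44836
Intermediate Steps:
M = -4076 (M = -2 + (-2239 - 1835) = -2 - 4074 = -4076)
11*M = 11*(-4076) = -44836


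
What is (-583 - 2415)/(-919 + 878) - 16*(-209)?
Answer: 140102/41 ≈ 3417.1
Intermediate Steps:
(-583 - 2415)/(-919 + 878) - 16*(-209) = -2998/(-41) - 1*(-3344) = -2998*(-1/41) + 3344 = 2998/41 + 3344 = 140102/41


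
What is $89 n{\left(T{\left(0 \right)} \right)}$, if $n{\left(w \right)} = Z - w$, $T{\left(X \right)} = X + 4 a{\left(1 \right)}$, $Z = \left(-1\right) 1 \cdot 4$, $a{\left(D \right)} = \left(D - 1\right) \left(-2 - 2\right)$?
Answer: $-356$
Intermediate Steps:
$a{\left(D \right)} = 4 - 4 D$ ($a{\left(D \right)} = \left(-1 + D\right) \left(-4\right) = 4 - 4 D$)
$Z = -4$ ($Z = \left(-1\right) 4 = -4$)
$T{\left(X \right)} = X$ ($T{\left(X \right)} = X + 4 \left(4 - 4\right) = X + 4 \cdot 0 = X + 0 = X$)
$n{\left(w \right)} = -4 - w$
$89 n{\left(T{\left(0 \right)} \right)} = 89 \left(-4 - 0\right) = 89 \left(-4 + 0\right) = 89 \left(-4\right) = -356$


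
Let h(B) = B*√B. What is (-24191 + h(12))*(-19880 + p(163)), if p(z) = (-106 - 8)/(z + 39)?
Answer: 48574003967/101 - 48190488*√3/101 ≈ 4.8010e+8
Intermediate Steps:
p(z) = -114/(39 + z)
h(B) = B^(3/2)
(-24191 + h(12))*(-19880 + p(163)) = (-24191 + 12^(3/2))*(-19880 - 114/(39 + 163)) = (-24191 + 24*√3)*(-19880 - 114/202) = (-24191 + 24*√3)*(-19880 - 114*1/202) = (-24191 + 24*√3)*(-19880 - 57/101) = (-24191 + 24*√3)*(-2007937/101) = 48574003967/101 - 48190488*√3/101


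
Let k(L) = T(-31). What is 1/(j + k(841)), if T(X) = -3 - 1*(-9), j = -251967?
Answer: -1/251961 ≈ -3.9689e-6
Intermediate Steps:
T(X) = 6 (T(X) = -3 + 9 = 6)
k(L) = 6
1/(j + k(841)) = 1/(-251967 + 6) = 1/(-251961) = -1/251961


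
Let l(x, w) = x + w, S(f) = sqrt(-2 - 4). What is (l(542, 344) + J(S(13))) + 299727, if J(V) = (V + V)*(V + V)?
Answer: 300589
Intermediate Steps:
S(f) = I*sqrt(6) (S(f) = sqrt(-6) = I*sqrt(6))
J(V) = 4*V**2 (J(V) = (2*V)*(2*V) = 4*V**2)
l(x, w) = w + x
(l(542, 344) + J(S(13))) + 299727 = ((344 + 542) + 4*(I*sqrt(6))**2) + 299727 = (886 + 4*(-6)) + 299727 = (886 - 24) + 299727 = 862 + 299727 = 300589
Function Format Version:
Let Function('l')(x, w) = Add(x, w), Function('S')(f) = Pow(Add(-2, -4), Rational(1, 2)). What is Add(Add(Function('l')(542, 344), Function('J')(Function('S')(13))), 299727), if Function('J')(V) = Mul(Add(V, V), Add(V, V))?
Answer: 300589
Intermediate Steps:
Function('S')(f) = Mul(I, Pow(6, Rational(1, 2))) (Function('S')(f) = Pow(-6, Rational(1, 2)) = Mul(I, Pow(6, Rational(1, 2))))
Function('J')(V) = Mul(4, Pow(V, 2)) (Function('J')(V) = Mul(Mul(2, V), Mul(2, V)) = Mul(4, Pow(V, 2)))
Function('l')(x, w) = Add(w, x)
Add(Add(Function('l')(542, 344), Function('J')(Function('S')(13))), 299727) = Add(Add(Add(344, 542), Mul(4, Pow(Mul(I, Pow(6, Rational(1, 2))), 2))), 299727) = Add(Add(886, Mul(4, -6)), 299727) = Add(Add(886, -24), 299727) = Add(862, 299727) = 300589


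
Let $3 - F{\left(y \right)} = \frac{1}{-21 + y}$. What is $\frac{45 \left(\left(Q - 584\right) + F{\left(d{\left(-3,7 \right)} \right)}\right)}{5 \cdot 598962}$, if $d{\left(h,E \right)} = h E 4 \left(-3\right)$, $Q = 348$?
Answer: $- \frac{26912}{7686679} \approx -0.0035011$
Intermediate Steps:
$d{\left(h,E \right)} = - 12 E h$ ($d{\left(h,E \right)} = h 4 E \left(-3\right) = 4 E h \left(-3\right) = - 12 E h$)
$F{\left(y \right)} = 3 - \frac{1}{-21 + y}$
$\frac{45 \left(\left(Q - 584\right) + F{\left(d{\left(-3,7 \right)} \right)}\right)}{5 \cdot 598962} = \frac{45 \left(\left(348 - 584\right) + \frac{-64 + 3 \left(\left(-12\right) 7 \left(-3\right)\right)}{-21 - 84 \left(-3\right)}\right)}{5 \cdot 598962} = \frac{45 \left(-236 + \frac{-64 + 3 \cdot 252}{-21 + 252}\right)}{2994810} = 45 \left(-236 + \frac{-64 + 756}{231}\right) \frac{1}{2994810} = 45 \left(-236 + \frac{1}{231} \cdot 692\right) \frac{1}{2994810} = 45 \left(-236 + \frac{692}{231}\right) \frac{1}{2994810} = 45 \left(- \frac{53824}{231}\right) \frac{1}{2994810} = \left(- \frac{807360}{77}\right) \frac{1}{2994810} = - \frac{26912}{7686679}$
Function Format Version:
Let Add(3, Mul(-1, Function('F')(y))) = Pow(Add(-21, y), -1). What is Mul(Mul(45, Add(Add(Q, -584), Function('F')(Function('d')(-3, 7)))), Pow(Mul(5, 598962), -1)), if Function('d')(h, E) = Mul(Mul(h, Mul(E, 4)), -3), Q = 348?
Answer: Rational(-26912, 7686679) ≈ -0.0035011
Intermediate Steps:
Function('d')(h, E) = Mul(-12, E, h) (Function('d')(h, E) = Mul(Mul(h, Mul(4, E)), -3) = Mul(Mul(4, E, h), -3) = Mul(-12, E, h))
Function('F')(y) = Add(3, Mul(-1, Pow(Add(-21, y), -1)))
Mul(Mul(45, Add(Add(Q, -584), Function('F')(Function('d')(-3, 7)))), Pow(Mul(5, 598962), -1)) = Mul(Mul(45, Add(Add(348, -584), Mul(Pow(Add(-21, Mul(-12, 7, -3)), -1), Add(-64, Mul(3, Mul(-12, 7, -3)))))), Pow(Mul(5, 598962), -1)) = Mul(Mul(45, Add(-236, Mul(Pow(Add(-21, 252), -1), Add(-64, Mul(3, 252))))), Pow(2994810, -1)) = Mul(Mul(45, Add(-236, Mul(Pow(231, -1), Add(-64, 756)))), Rational(1, 2994810)) = Mul(Mul(45, Add(-236, Mul(Rational(1, 231), 692))), Rational(1, 2994810)) = Mul(Mul(45, Add(-236, Rational(692, 231))), Rational(1, 2994810)) = Mul(Mul(45, Rational(-53824, 231)), Rational(1, 2994810)) = Mul(Rational(-807360, 77), Rational(1, 2994810)) = Rational(-26912, 7686679)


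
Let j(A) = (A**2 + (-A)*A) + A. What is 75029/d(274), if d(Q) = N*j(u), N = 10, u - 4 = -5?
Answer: -75029/10 ≈ -7502.9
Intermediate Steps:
u = -1 (u = 4 - 5 = -1)
j(A) = A (j(A) = (A**2 - A**2) + A = 0 + A = A)
d(Q) = -10 (d(Q) = 10*(-1) = -10)
75029/d(274) = 75029/(-10) = 75029*(-1/10) = -75029/10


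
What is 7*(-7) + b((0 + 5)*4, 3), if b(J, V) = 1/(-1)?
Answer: -50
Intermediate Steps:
b(J, V) = -1
7*(-7) + b((0 + 5)*4, 3) = 7*(-7) - 1 = -49 - 1 = -50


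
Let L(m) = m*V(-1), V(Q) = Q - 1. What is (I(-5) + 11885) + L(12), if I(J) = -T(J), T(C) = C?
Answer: 11866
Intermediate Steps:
V(Q) = -1 + Q
I(J) = -J
L(m) = -2*m (L(m) = m*(-1 - 1) = m*(-2) = -2*m)
(I(-5) + 11885) + L(12) = (-1*(-5) + 11885) - 2*12 = (5 + 11885) - 24 = 11890 - 24 = 11866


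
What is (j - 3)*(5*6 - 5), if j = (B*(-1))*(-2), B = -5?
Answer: -325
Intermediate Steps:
j = -10 (j = -5*(-1)*(-2) = 5*(-2) = -10)
(j - 3)*(5*6 - 5) = (-10 - 3)*(5*6 - 5) = -13*(30 - 5) = -13*25 = -325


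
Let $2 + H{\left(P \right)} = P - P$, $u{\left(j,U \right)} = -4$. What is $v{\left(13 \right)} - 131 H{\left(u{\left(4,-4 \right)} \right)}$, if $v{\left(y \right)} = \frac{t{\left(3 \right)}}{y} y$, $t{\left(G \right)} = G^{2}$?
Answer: $271$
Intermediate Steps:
$H{\left(P \right)} = -2$ ($H{\left(P \right)} = -2 + \left(P - P\right) = -2 + 0 = -2$)
$v{\left(y \right)} = 9$ ($v{\left(y \right)} = \frac{3^{2}}{y} y = \frac{9}{y} y = 9$)
$v{\left(13 \right)} - 131 H{\left(u{\left(4,-4 \right)} \right)} = 9 - -262 = 9 + 262 = 271$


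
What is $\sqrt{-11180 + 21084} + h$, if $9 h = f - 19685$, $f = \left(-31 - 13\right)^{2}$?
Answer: $- \frac{17749}{9} + 4 \sqrt{619} \approx -1872.6$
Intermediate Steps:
$f = 1936$ ($f = \left(-44\right)^{2} = 1936$)
$h = - \frac{17749}{9}$ ($h = \frac{1936 - 19685}{9} = \frac{1}{9} \left(-17749\right) = - \frac{17749}{9} \approx -1972.1$)
$\sqrt{-11180 + 21084} + h = \sqrt{-11180 + 21084} - \frac{17749}{9} = \sqrt{9904} - \frac{17749}{9} = 4 \sqrt{619} - \frac{17749}{9} = - \frac{17749}{9} + 4 \sqrt{619}$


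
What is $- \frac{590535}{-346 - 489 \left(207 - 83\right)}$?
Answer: $\frac{590535}{60982} \approx 9.6838$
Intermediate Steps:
$- \frac{590535}{-346 - 489 \left(207 - 83\right)} = - \frac{590535}{-346 - 60636} = - \frac{590535}{-60982} = \left(-590535\right) \left(- \frac{1}{60982}\right) = \frac{590535}{60982}$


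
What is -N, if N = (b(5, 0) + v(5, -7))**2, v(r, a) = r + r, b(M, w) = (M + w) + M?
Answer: -400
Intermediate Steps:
b(M, w) = w + 2*M
v(r, a) = 2*r
N = 400 (N = ((0 + 2*5) + 2*5)**2 = ((0 + 10) + 10)**2 = (10 + 10)**2 = 20**2 = 400)
-N = -1*400 = -400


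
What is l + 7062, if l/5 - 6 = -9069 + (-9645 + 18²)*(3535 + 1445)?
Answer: -232131153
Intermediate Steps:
l = -232138215 (l = 30 + 5*(-9069 + (-9645 + 18²)*(3535 + 1445)) = 30 + 5*(-9069 + (-9645 + 324)*4980) = 30 + 5*(-9069 - 9321*4980) = 30 + 5*(-9069 - 46418580) = 30 + 5*(-46427649) = 30 - 232138245 = -232138215)
l + 7062 = -232138215 + 7062 = -232131153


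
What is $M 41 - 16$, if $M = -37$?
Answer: $-1533$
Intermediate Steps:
$M 41 - 16 = \left(-37\right) 41 - 16 = -1517 - 16 = -1533$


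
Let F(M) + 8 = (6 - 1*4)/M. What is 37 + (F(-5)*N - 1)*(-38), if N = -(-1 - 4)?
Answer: 1671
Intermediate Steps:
F(M) = -8 + 2/M (F(M) = -8 + (6 - 1*4)/M = -8 + (6 - 4)/M = -8 + 2/M)
N = 5 (N = -1*(-5) = 5)
37 + (F(-5)*N - 1)*(-38) = 37 + ((-8 + 2/(-5))*5 - 1)*(-38) = 37 + ((-8 + 2*(-⅕))*5 - 1)*(-38) = 37 + ((-8 - ⅖)*5 - 1)*(-38) = 37 + (-42/5*5 - 1)*(-38) = 37 + (-42 - 1)*(-38) = 37 - 43*(-38) = 37 + 1634 = 1671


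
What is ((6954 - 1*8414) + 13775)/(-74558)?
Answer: -12315/74558 ≈ -0.16517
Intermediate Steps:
((6954 - 1*8414) + 13775)/(-74558) = ((6954 - 8414) + 13775)*(-1/74558) = (-1460 + 13775)*(-1/74558) = 12315*(-1/74558) = -12315/74558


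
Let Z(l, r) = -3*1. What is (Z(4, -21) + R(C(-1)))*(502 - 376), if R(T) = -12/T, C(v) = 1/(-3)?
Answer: 4158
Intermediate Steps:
Z(l, r) = -3
C(v) = -⅓
(Z(4, -21) + R(C(-1)))*(502 - 376) = (-3 - 12/(-⅓))*(502 - 376) = (-3 - 12*(-3))*126 = (-3 + 36)*126 = 33*126 = 4158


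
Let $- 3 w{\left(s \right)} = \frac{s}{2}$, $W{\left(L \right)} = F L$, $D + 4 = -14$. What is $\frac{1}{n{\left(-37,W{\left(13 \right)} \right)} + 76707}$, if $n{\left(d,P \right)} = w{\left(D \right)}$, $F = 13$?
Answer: $\frac{1}{76710} \approx 1.3036 \cdot 10^{-5}$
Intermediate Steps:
$D = -18$ ($D = -4 - 14 = -18$)
$W{\left(L \right)} = 13 L$
$w{\left(s \right)} = - \frac{s}{6}$ ($w{\left(s \right)} = - \frac{\frac{1}{2} s}{3} = - \frac{s}{6}$)
$n{\left(d,P \right)} = 3$ ($n{\left(d,P \right)} = \left(- \frac{1}{6}\right) \left(-18\right) = 3$)
$\frac{1}{n{\left(-37,W{\left(13 \right)} \right)} + 76707} = \frac{1}{3 + 76707} = \frac{1}{76710}$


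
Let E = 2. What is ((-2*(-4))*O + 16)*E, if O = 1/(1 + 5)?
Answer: 104/3 ≈ 34.667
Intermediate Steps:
O = ⅙ (O = 1/6 = ⅙ ≈ 0.16667)
((-2*(-4))*O + 16)*E = (-2*(-4)*(⅙) + 16)*2 = (8*(⅙) + 16)*2 = (4/3 + 16)*2 = (52/3)*2 = 104/3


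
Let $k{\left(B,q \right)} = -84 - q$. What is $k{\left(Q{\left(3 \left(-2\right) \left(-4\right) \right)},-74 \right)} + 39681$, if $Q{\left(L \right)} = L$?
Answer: $39671$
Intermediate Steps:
$k{\left(Q{\left(3 \left(-2\right) \left(-4\right) \right)},-74 \right)} + 39681 = \left(-84 - -74\right) + 39681 = \left(-84 + 74\right) + 39681 = -10 + 39681 = 39671$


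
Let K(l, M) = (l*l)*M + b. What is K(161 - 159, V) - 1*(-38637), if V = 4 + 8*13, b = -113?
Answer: 38956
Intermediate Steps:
V = 108 (V = 4 + 104 = 108)
K(l, M) = -113 + M*l**2 (K(l, M) = (l*l)*M - 113 = l**2*M - 113 = M*l**2 - 113 = -113 + M*l**2)
K(161 - 159, V) - 1*(-38637) = (-113 + 108*(161 - 159)**2) - 1*(-38637) = (-113 + 108*2**2) + 38637 = (-113 + 108*4) + 38637 = (-113 + 432) + 38637 = 319 + 38637 = 38956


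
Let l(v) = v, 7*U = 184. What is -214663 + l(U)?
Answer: -1502457/7 ≈ -2.1464e+5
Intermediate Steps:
U = 184/7 (U = (1/7)*184 = 184/7 ≈ 26.286)
-214663 + l(U) = -214663 + 184/7 = -1502457/7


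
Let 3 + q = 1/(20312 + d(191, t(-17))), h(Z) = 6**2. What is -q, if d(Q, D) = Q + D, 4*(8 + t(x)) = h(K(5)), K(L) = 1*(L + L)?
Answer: 61511/20504 ≈ 3.0000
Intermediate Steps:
K(L) = 2*L (K(L) = 1*(2*L) = 2*L)
h(Z) = 36
t(x) = 1 (t(x) = -8 + (1/4)*36 = -8 + 9 = 1)
d(Q, D) = D + Q
q = -61511/20504 (q = -3 + 1/(20312 + (1 + 191)) = -3 + 1/(20312 + 192) = -3 + 1/20504 = -61511/20504 ≈ -3.0000)
-q = -1*(-61511/20504) = 61511/20504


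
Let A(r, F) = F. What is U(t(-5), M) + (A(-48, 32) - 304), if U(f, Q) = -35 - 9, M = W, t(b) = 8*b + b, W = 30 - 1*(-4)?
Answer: -316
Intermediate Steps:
W = 34 (W = 30 + 4 = 34)
t(b) = 9*b
M = 34
U(f, Q) = -44
U(t(-5), M) + (A(-48, 32) - 304) = -44 + (32 - 304) = -44 - 272 = -316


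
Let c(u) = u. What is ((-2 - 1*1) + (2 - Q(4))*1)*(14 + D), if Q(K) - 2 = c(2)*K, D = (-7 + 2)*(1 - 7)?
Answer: -484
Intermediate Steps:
D = 30 (D = -5*(-6) = 30)
Q(K) = 2 + 2*K
((-2 - 1*1) + (2 - Q(4))*1)*(14 + D) = ((-2 - 1*1) + (2 - (2 + 2*4))*1)*(14 + 30) = ((-2 - 1) + (2 - (2 + 8))*1)*44 = (-3 + (2 - 1*10)*1)*44 = (-3 + (2 - 10)*1)*44 = (-3 - 8*1)*44 = (-3 - 8)*44 = -11*44 = -484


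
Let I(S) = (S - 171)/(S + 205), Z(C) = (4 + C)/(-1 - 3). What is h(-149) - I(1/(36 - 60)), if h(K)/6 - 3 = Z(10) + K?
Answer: -4408238/4919 ≈ -896.17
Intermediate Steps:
Z(C) = -1 - C/4 (Z(C) = (4 + C)/(-4) = (4 + C)*(-¼) = -1 - C/4)
h(K) = -3 + 6*K (h(K) = 18 + 6*((-1 - ¼*10) + K) = 18 + 6*((-1 - 5/2) + K) = 18 + 6*(-7/2 + K) = 18 + (-21 + 6*K) = -3 + 6*K)
I(S) = (-171 + S)/(205 + S)
h(-149) - I(1/(36 - 60)) = (-3 + 6*(-149)) - (-171 + 1/(36 - 60))/(205 + 1/(36 - 60)) = (-3 - 894) - (-171 + 1/(-24))/(205 + 1/(-24)) = -897 - (-171 - 1/24)/(205 - 1/24) = -897 - (-4105)/(4919/24*24) = -897 - 24*(-4105)/(4919*24) = -897 - 1*(-4105/4919) = -897 + 4105/4919 = -4408238/4919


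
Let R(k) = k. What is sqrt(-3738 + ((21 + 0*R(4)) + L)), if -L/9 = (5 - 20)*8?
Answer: 3*I*sqrt(293) ≈ 51.352*I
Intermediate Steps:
L = 1080 (L = -9*(5 - 20)*8 = -(-135)*8 = -9*(-120) = 1080)
sqrt(-3738 + ((21 + 0*R(4)) + L)) = sqrt(-3738 + ((21 + 0*4) + 1080)) = sqrt(-3738 + ((21 + 0) + 1080)) = sqrt(-3738 + (21 + 1080)) = sqrt(-3738 + 1101) = sqrt(-2637) = 3*I*sqrt(293)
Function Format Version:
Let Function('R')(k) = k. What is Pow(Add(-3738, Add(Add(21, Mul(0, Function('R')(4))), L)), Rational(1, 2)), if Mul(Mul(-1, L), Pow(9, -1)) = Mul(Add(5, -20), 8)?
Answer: Mul(3, I, Pow(293, Rational(1, 2))) ≈ Mul(51.352, I)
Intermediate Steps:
L = 1080 (L = Mul(-9, Mul(Add(5, -20), 8)) = Mul(-9, Mul(-15, 8)) = Mul(-9, -120) = 1080)
Pow(Add(-3738, Add(Add(21, Mul(0, Function('R')(4))), L)), Rational(1, 2)) = Pow(Add(-3738, Add(Add(21, Mul(0, 4)), 1080)), Rational(1, 2)) = Pow(Add(-3738, Add(Add(21, 0), 1080)), Rational(1, 2)) = Pow(Add(-3738, Add(21, 1080)), Rational(1, 2)) = Pow(Add(-3738, 1101), Rational(1, 2)) = Pow(-2637, Rational(1, 2)) = Mul(3, I, Pow(293, Rational(1, 2)))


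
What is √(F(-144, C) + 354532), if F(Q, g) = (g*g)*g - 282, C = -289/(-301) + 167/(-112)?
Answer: 3*√1323405990974610823/5798464 ≈ 595.19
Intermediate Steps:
C = -2557/4816 (C = -289*(-1/301) + 167*(-1/112) = 289/301 - 167/112 = -2557/4816 ≈ -0.53094)
F(Q, g) = -282 + g³ (F(Q, g) = g²*g - 282 = g³ - 282 = -282 + g³)
√(F(-144, C) + 354532) = √((-282 + (-2557/4816)³) + 354532) = √((-282 - 16718302693/111701610496) + 354532) = √(-31516572462565/111701610496 + 354532) = √(39570278799905307/111701610496) = 3*√1323405990974610823/5798464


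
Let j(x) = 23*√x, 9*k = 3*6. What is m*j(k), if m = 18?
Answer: 414*√2 ≈ 585.48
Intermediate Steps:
k = 2 (k = (3*6)/9 = (⅑)*18 = 2)
m*j(k) = 18*(23*√2) = 414*√2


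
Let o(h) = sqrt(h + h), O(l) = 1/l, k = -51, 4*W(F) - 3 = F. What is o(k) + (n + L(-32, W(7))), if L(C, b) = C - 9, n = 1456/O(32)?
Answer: 46551 + I*sqrt(102) ≈ 46551.0 + 10.1*I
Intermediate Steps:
W(F) = 3/4 + F/4
o(h) = sqrt(2)*sqrt(h) (o(h) = sqrt(2*h) = sqrt(2)*sqrt(h))
n = 46592 (n = 1456/(1/32) = 1456*32 = 46592)
L(C, b) = -9 + C
o(k) + (n + L(-32, W(7))) = sqrt(2)*sqrt(-51) + (46592 + (-9 - 32)) = sqrt(2)*(I*sqrt(51)) + (46592 - 41) = I*sqrt(102) + 46551 = 46551 + I*sqrt(102)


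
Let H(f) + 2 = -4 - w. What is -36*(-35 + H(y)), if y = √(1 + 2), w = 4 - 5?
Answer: 1440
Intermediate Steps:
w = -1
y = √3 ≈ 1.7320
H(f) = -5 (H(f) = -2 + (-4 - 1*(-1)) = -2 + (-4 + 1) = -2 - 3 = -5)
-36*(-35 + H(y)) = -36*(-35 - 5) = -36*(-40) = 1440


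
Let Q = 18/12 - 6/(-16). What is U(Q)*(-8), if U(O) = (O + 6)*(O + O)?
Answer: -945/4 ≈ -236.25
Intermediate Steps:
Q = 15/8 (Q = 18*(1/12) - 6*(-1/16) = 3/2 + 3/8 = 15/8 ≈ 1.8750)
U(O) = 2*O*(6 + O) (U(O) = (6 + O)*(2*O) = 2*O*(6 + O))
U(Q)*(-8) = (2*(15/8)*(6 + 15/8))*(-8) = (2*(15/8)*(63/8))*(-8) = (945/32)*(-8) = -945/4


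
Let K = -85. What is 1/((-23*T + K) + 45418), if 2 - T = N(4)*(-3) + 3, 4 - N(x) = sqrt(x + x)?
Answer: 245/11044393 - 3*sqrt(2)/44177572 ≈ 2.2087e-5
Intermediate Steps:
N(x) = 4 - sqrt(2)*sqrt(x) (N(x) = 4 - sqrt(x + x) = 4 - sqrt(2*x) = 4 - sqrt(2)*sqrt(x))
T = 11 - 6*sqrt(2) (T = 2 - ((4 - sqrt(2)*sqrt(4))*(-3) + 3) = 2 - ((4 - 1*sqrt(2)*2)*(-3) + 3) = 2 - ((4 - 2*sqrt(2))*(-3) + 3) = 2 - ((-12 + 6*sqrt(2)) + 3) = 2 - (-9 + 6*sqrt(2)) = 2 + (9 - 6*sqrt(2)) = 11 - 6*sqrt(2) ≈ 2.5147)
1/((-23*T + K) + 45418) = 1/((-23*(11 - 6*sqrt(2)) - 85) + 45418) = 1/(((-253 + 138*sqrt(2)) - 85) + 45418) = 1/((-338 + 138*sqrt(2)) + 45418) = 1/(45080 + 138*sqrt(2))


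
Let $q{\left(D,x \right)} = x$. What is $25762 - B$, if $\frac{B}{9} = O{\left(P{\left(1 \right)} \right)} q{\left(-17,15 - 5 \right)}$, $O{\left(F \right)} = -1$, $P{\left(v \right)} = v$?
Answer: $25852$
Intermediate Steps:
$B = -90$ ($B = 9 \left(- (15 - 5)\right) = 9 \left(\left(-1\right) 10\right) = 9 \left(-10\right) = -90$)
$25762 - B = 25762 - -90 = 25762 + 90 = 25852$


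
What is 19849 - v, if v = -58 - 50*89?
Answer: 24357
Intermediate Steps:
v = -4508 (v = -58 - 4450 = -4508)
19849 - v = 19849 - 1*(-4508) = 19849 + 4508 = 24357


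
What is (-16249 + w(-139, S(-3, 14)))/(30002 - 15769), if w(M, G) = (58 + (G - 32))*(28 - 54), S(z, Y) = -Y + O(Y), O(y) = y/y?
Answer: -16587/14233 ≈ -1.1654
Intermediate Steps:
O(y) = 1
S(z, Y) = 1 - Y (S(z, Y) = -Y + 1 = 1 - Y)
w(M, G) = -676 - 26*G (w(M, G) = (58 + (-32 + G))*(-26) = (26 + G)*(-26) = -676 - 26*G)
(-16249 + w(-139, S(-3, 14)))/(30002 - 15769) = (-16249 + (-676 - 26*(1 - 1*14)))/(30002 - 15769) = (-16249 + (-676 - 26*(1 - 14)))/14233 = (-16249 + (-676 - 26*(-13)))*(1/14233) = (-16249 + (-676 + 338))*(1/14233) = (-16249 - 338)*(1/14233) = -16587*1/14233 = -16587/14233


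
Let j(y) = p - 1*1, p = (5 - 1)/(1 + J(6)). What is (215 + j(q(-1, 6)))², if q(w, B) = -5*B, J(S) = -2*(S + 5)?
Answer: 20160100/441 ≈ 45715.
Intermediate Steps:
J(S) = -10 - 2*S (J(S) = -2*(5 + S) = -10 - 2*S)
p = -4/21 (p = (5 - 1)/(1 + (-10 - 2*6)) = 4/(1 + (-10 - 12)) = 4/(1 - 22) = 4/(-21) = 4*(-1/21) = -4/21 ≈ -0.19048)
j(y) = -25/21 (j(y) = -4/21 - 1*1 = -4/21 - 1 = -25/21)
(215 + j(q(-1, 6)))² = (215 - 25/21)² = (4490/21)² = 20160100/441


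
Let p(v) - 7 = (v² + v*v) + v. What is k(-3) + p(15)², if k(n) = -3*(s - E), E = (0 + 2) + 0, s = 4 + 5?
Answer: 222763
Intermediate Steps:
s = 9
E = 2 (E = 2 + 0 = 2)
k(n) = -21 (k(n) = -3*(9 - 1*2) = -3*(9 - 2) = -3*7 = -21)
p(v) = 7 + v + 2*v² (p(v) = 7 + ((v² + v*v) + v) = 7 + ((v² + v²) + v) = 7 + (2*v² + v) = 7 + (v + 2*v²) = 7 + v + 2*v²)
k(-3) + p(15)² = -21 + (7 + 15 + 2*15²)² = -21 + (7 + 15 + 2*225)² = -21 + (7 + 15 + 450)² = -21 + 472² = -21 + 222784 = 222763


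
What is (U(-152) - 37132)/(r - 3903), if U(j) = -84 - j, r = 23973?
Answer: -18532/10035 ≈ -1.8467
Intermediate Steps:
(U(-152) - 37132)/(r - 3903) = ((-84 - 1*(-152)) - 37132)/(23973 - 3903) = ((-84 + 152) - 37132)/20070 = (68 - 37132)*(1/20070) = -37064*1/20070 = -18532/10035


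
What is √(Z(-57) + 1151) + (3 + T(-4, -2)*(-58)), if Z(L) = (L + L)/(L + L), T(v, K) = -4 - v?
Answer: 3 + 24*√2 ≈ 36.941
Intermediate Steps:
Z(L) = 1 (Z(L) = (2*L)/((2*L)) = (2*L)*(1/(2*L)) = 1)
√(Z(-57) + 1151) + (3 + T(-4, -2)*(-58)) = √(1 + 1151) + (3 + (-4 - 1*(-4))*(-58)) = √1152 + (3 + (-4 + 4)*(-58)) = 24*√2 + (3 + 0*(-58)) = 24*√2 + (3 + 0) = 24*√2 + 3 = 3 + 24*√2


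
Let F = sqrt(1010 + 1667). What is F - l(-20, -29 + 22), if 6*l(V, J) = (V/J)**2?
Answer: -200/147 + sqrt(2677) ≈ 50.379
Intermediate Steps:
l(V, J) = V**2/(6*J**2) (l(V, J) = (V/J)**2/6 = (V**2/J**2)/6 = V**2/(6*J**2))
F = sqrt(2677) ≈ 51.740
F - l(-20, -29 + 22) = sqrt(2677) - (-20)**2/(6*(-29 + 22)**2) = sqrt(2677) - 400/(6*(-7)**2) = sqrt(2677) - 400/(6*49) = sqrt(2677) - 1*200/147 = sqrt(2677) - 200/147 = -200/147 + sqrt(2677)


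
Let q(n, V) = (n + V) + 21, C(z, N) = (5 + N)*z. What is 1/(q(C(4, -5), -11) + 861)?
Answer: 1/871 ≈ 0.0011481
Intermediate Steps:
C(z, N) = z*(5 + N)
q(n, V) = 21 + V + n (q(n, V) = (V + n) + 21 = 21 + V + n)
1/(q(C(4, -5), -11) + 861) = 1/((21 - 11 + 4*(5 - 5)) + 861) = 1/((21 - 11 + 4*0) + 861) = 1/((21 - 11 + 0) + 861) = 1/(10 + 861) = 1/871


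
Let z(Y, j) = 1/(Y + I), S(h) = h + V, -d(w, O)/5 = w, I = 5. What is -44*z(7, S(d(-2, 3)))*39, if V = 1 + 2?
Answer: -143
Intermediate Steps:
V = 3
d(w, O) = -5*w
S(h) = 3 + h (S(h) = h + 3 = 3 + h)
z(Y, j) = 1/(5 + Y) (z(Y, j) = 1/(Y + 5) = 1/(5 + Y))
-44*z(7, S(d(-2, 3)))*39 = -44/(5 + 7)*39 = -44/12*39 = -44*1/12*39 = -11/3*39 = -143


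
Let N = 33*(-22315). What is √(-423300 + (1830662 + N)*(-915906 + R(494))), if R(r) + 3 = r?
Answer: I*√1001708849105 ≈ 1.0009e+6*I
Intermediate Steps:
R(r) = -3 + r
N = -736395
√(-423300 + (1830662 + N)*(-915906 + R(494))) = √(-423300 + (1830662 - 736395)*(-915906 + (-3 + 494))) = √(-423300 + 1094267*(-915906 + 491)) = √(-423300 + 1094267*(-915415)) = √(-423300 - 1001708425805) = √(-1001708849105) = I*√1001708849105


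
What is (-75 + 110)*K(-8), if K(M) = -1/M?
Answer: 35/8 ≈ 4.3750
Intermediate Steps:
(-75 + 110)*K(-8) = (-75 + 110)*(-1/(-8)) = 35*(-1*(-1/8)) = 35*(1/8) = 35/8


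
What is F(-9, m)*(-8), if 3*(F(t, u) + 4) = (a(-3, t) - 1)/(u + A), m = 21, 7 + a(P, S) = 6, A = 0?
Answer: 2032/63 ≈ 32.254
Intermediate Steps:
a(P, S) = -1 (a(P, S) = -7 + 6 = -1)
F(t, u) = -4 - 2/(3*u) (F(t, u) = -4 + ((-1 - 1)/(u + 0))/3 = -4 + (-2/u)/3 = -4 - 2/(3*u))
F(-9, m)*(-8) = (-4 - ⅔/21)*(-8) = (-4 - ⅔*1/21)*(-8) = (-4 - 2/63)*(-8) = -254/63*(-8) = 2032/63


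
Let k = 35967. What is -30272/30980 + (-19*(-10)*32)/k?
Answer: -11847824/14661285 ≈ -0.80810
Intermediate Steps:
-30272/30980 + (-19*(-10)*32)/k = -30272/30980 + (-19*(-10)*32)/35967 = -30272*1/30980 + (190*32)*(1/35967) = -7568/7745 + 6080*(1/35967) = -7568/7745 + 320/1893 = -11847824/14661285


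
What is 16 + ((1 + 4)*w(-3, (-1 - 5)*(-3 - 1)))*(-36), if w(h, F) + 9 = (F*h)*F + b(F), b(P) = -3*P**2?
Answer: 623716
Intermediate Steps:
w(h, F) = -9 - 3*F**2 + h*F**2 (w(h, F) = -9 + ((F*h)*F - 3*F**2) = -9 + (h*F**2 - 3*F**2) = -9 + (-3*F**2 + h*F**2) = -9 - 3*F**2 + h*F**2)
16 + ((1 + 4)*w(-3, (-1 - 5)*(-3 - 1)))*(-36) = 16 + ((1 + 4)*(-9 - 3*(-1 - 5)**2*(-3 - 1)**2 - 3*(-1 - 5)**2*(-3 - 1)**2))*(-36) = 16 + (5*(-9 - 3*(-6*(-4))**2 - 3*(-6*(-4))**2))*(-36) = 16 + (5*(-9 - 3*24**2 - 3*24**2))*(-36) = 16 + (5*(-9 - 3*576 - 3*576))*(-36) = 16 + (5*(-9 - 1728 - 1728))*(-36) = 16 + (5*(-3465))*(-36) = 16 - 17325*(-36) = 16 + 623700 = 623716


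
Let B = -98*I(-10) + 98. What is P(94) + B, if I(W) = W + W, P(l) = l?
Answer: 2152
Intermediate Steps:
I(W) = 2*W
B = 2058 (B = -196*(-10) + 98 = -98*(-20) + 98 = 1960 + 98 = 2058)
P(94) + B = 94 + 2058 = 2152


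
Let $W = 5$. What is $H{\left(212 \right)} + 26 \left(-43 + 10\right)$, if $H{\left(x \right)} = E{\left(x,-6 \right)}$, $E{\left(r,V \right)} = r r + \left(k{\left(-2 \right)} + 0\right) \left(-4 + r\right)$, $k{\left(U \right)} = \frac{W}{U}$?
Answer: $43566$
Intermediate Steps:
$k{\left(U \right)} = \frac{5}{U}$
$E{\left(r,V \right)} = 10 + r^{2} - \frac{5 r}{2}$ ($E{\left(r,V \right)} = r r + \left(\frac{5}{-2} + 0\right) \left(-4 + r\right) = r^{2} + \left(5 \left(- \frac{1}{2}\right) + 0\right) \left(-4 + r\right) = r^{2} + \left(- \frac{5}{2} + 0\right) \left(-4 + r\right) = r^{2} - \frac{5 \left(-4 + r\right)}{2} = r^{2} - \left(-10 + \frac{5 r}{2}\right) = 10 + r^{2} - \frac{5 r}{2}$)
$H{\left(x \right)} = 10 + x^{2} - \frac{5 x}{2}$
$H{\left(212 \right)} + 26 \left(-43 + 10\right) = \left(10 + 212^{2} - 530\right) + 26 \left(-43 + 10\right) = \left(10 + 44944 - 530\right) + 26 \left(-33\right) = 44424 - 858 = 43566$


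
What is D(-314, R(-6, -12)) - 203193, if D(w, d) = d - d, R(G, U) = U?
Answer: -203193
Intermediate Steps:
D(w, d) = 0
D(-314, R(-6, -12)) - 203193 = 0 - 203193 = -203193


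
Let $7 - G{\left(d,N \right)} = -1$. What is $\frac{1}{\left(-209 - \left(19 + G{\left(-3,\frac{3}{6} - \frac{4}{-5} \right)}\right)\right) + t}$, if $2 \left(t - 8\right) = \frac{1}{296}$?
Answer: $- \frac{592}{134975} \approx -0.004386$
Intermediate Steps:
$G{\left(d,N \right)} = 8$ ($G{\left(d,N \right)} = 7 - -1 = 7 + 1 = 8$)
$t = \frac{4737}{592}$ ($t = 8 + \frac{1}{2 \cdot 296} = 8 + \frac{1}{2} \cdot \frac{1}{296} = 8 + \frac{1}{592} = \frac{4737}{592} \approx 8.0017$)
$\frac{1}{\left(-209 - \left(19 + G{\left(-3,\frac{3}{6} - \frac{4}{-5} \right)}\right)\right) + t} = \frac{1}{\left(-209 - 27\right) + \frac{4737}{592}} = \frac{1}{-236 + \frac{4737}{592}} = \frac{1}{- \frac{134975}{592}} = - \frac{592}{134975}$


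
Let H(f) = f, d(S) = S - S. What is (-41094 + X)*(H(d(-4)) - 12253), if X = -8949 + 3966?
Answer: 564581481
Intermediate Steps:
X = -4983
d(S) = 0
(-41094 + X)*(H(d(-4)) - 12253) = (-41094 - 4983)*(0 - 12253) = -46077*(-12253) = 564581481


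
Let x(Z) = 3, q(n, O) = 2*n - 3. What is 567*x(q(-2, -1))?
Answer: 1701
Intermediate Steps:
q(n, O) = -3 + 2*n
567*x(q(-2, -1)) = 567*3 = 1701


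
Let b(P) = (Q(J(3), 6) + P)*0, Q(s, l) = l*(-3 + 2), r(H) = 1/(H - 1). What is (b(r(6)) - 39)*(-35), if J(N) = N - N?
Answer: 1365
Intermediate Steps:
r(H) = 1/(-1 + H)
J(N) = 0
Q(s, l) = -l (Q(s, l) = l*(-1) = -l)
b(P) = 0 (b(P) = (-1*6 + P)*0 = (-6 + P)*0 = 0)
(b(r(6)) - 39)*(-35) = (0 - 39)*(-35) = -39*(-35) = 1365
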